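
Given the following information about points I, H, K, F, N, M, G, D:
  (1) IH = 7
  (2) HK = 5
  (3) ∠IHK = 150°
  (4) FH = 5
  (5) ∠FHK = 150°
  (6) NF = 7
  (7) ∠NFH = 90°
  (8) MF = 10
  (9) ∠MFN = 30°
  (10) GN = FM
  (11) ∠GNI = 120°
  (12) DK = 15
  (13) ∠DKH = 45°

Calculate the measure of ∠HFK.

Step 1: By the law of cosines on triangle FHK: FK² = 5² + 5² − 2·5·5·cos(150°) = 93.3, so FK ≈ 9.66.
Step 2: By the inverse law of cosines on triangle HFK: cos(∠HFK) = (5² + 9.66² − 5²) / (2·5·9.66) = 93.3/96.59 = 0.9659, so ∠HFK = 15°.

Therefore, the measure of angle ∠HFK = 15°.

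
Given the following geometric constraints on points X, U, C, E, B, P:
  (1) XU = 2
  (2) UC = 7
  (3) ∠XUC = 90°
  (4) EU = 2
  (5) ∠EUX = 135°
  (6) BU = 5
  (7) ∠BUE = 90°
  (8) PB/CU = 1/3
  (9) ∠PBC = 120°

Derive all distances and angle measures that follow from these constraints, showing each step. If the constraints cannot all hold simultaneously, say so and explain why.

The constraints are consistent.

From the given relations:
  PB = 1/3·CU = 1/3·7 ≈ 2.33

Step 1: From XU = 2, UC = 7, and ∠XUC = 90°, by the law of cosines:
  XC² = XU² + UC² - 2·XU·UC·cos(90°) = 4 + 49 - 0 = 53
  XC = √53

Step 2: From XU = 2, UE = 2, and ∠XUE = 135°, by the law of cosines:
  XE² = XU² + UE² - 2·XU·UE·cos(135°) = 4 + 4 + 5.657 = 13.66
  XE ≈ 3.7

Step 3: From EU = 2, UB = 5, and ∠EUB = 90°, by the law of cosines:
  EB² = EU² + UB² - 2·EU·UB·cos(90°) = 4 + 25 - 0 = 29
  EB = √29

Step 4: From XC = √53, XU = 2, CU = 7, by the inverse law of cosines:
  cos(∠CXU) = (XC² + XU² - CU²) / (2·XC·XU)
  ∠CXU = 74.05°

Step 5: From XE = 3.7, XU = 2, EU = 2, by the inverse law of cosines:
  cos(∠EXU) = (XE² + XU² - EU²) / (2·XE·XU)
  ∠EXU = 22.5°

Step 6: From CU = 7, CX = √53, UX = 2, by the inverse law of cosines:
  cos(∠UCX) = (CU² + CX² - UX²) / (2·CU·CX)
  ∠UCX = 15.95°

Step 7: From EB = √29, EU = 2, BU = 5, by the inverse law of cosines:
  cos(∠BEU) = (EB² + EU² - BU²) / (2·EB·EU)
  ∠BEU = 68.2°

Step 8: From EU = 2, EX = 3.7, UX = 2, by the inverse law of cosines:
  cos(∠UEX) = (EU² + EX² - UX²) / (2·EU·EX)
  ∠UEX = 22.5°

Step 9: From BE = √29, BU = 5, EU = 2, by the inverse law of cosines:
  cos(∠EBU) = (BE² + BU² - EU²) / (2·BE·BU)
  ∠EBU = 21.8°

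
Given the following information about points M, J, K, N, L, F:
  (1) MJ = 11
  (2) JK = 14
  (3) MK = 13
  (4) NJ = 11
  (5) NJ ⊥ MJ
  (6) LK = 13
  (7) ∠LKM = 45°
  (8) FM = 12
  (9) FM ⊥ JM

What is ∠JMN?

Step 1: By the law of cosines on triangle MJN: MN² = 11² + 11² − 2·11·11·cos(90°) = 242, so MN = 11·√2.
Step 2: By the inverse law of cosines on triangle JMN: cos(∠JMN) = (11² + (11·√2)² − 11²) / (2·11·11·√2) = 242/342.24 = 0.7071, so ∠JMN = 45°.

Therefore, the measure of angle ∠JMN = 45°.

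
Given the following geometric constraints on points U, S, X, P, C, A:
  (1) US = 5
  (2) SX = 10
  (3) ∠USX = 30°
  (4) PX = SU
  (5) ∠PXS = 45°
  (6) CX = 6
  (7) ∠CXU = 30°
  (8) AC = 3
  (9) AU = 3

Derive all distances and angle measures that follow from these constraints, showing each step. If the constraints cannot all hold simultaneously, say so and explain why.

The constraints are consistent.

From the given relations:
  PX = SU = 5

Step 1: From US = 5, SX = 10, and ∠USX = 30°, by the law of cosines:
  UX² = US² + SX² - 2·US·SX·cos(30°) = 25 + 100 - 86.6 = 38.4
  UX ≈ 6.2

Step 2: From SX = 10, XP = 5, and ∠SXP = 45°, by the law of cosines:
  SP² = SX² + XP² - 2·SX·XP·cos(45°) = 100 + 25 - 70.71 = 54.29
  SP ≈ 7.37

Step 3: From UX = 6.2, XC = 6, and ∠UXC = 30°, by the law of cosines:
  UC² = UX² + XC² - 2·UX·XC·cos(30°) = 38.4 + 36 - 64.4 = 10
  UC ≈ 3.16

Step 4: From US = 5, UX = 6.2, SX = 10, by the inverse law of cosines:
  cos(∠SUX) = (US² + UX² - SX²) / (2·US·UX)
  ∠SUX = 126.21°

Step 5: From SP = 7.37, SX = 10, PX = 5, by the inverse law of cosines:
  cos(∠PSX) = (SP² + SX² - PX²) / (2·SP·SX)
  ∠PSX = 28.68°

Step 6: From XS = 10, XU = 6.2, SU = 5, by the inverse law of cosines:
  cos(∠SXU) = (XS² + XU² - SU²) / (2·XS·XU)
  ∠SXU = 23.79°

Step 7: From PS = 7.37, PX = 5, SX = 10, by the inverse law of cosines:
  cos(∠SPX) = (PS² + PX² - SX²) / (2·PS·PX)
  ∠SPX = 106.32°

Step 8: From UA = 3, UC = 3.16, AC = 3, by the inverse law of cosines:
  cos(∠AUC) = (UA² + UC² - AC²) / (2·UA·UC)
  ∠AUC = 58.19°

Step 9: From UC = 3.16, UX = 6.2, CX = 6, by the inverse law of cosines:
  cos(∠CUX) = (UC² + UX² - CX²) / (2·UC·UX)
  ∠CUX = 71.56°

Step 10: From CA = 3, CU = 3.16, AU = 3, by the inverse law of cosines:
  cos(∠ACU) = (CA² + CU² - AU²) / (2·CA·CU)
  ∠ACU = 58.19°

Step 11: From CU = 3.16, CX = 6, UX = 6.2, by the inverse law of cosines:
  cos(∠UCX) = (CU² + CX² - UX²) / (2·CU·CX)
  ∠UCX = 78.44°

Step 12: From AC = 3, AU = 3, CU = 3.16, by the inverse law of cosines:
  cos(∠CAU) = (AC² + AU² - CU²) / (2·AC·AU)
  ∠CAU = 63.62°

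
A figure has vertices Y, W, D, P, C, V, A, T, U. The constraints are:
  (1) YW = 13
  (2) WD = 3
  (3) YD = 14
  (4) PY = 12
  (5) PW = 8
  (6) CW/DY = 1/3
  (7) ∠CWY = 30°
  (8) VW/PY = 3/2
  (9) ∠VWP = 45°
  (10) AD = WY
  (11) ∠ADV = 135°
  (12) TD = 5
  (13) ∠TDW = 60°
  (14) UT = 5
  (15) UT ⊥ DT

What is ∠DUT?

Step 1: By the law of cosines on triangle UTD: UD² = 5² + 5² − 2·5·5·cos(90°) = 50, so UD = 5·√2.
Step 2: By the inverse law of cosines on triangle DUT: cos(∠DUT) = ((5·√2)² + 5² − 5²) / (2·5·√2·5) = 50/70.71 = 0.7071, so ∠DUT = 45°.

Therefore, the measure of angle ∠DUT = 45°.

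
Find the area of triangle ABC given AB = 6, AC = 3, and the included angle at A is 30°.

Area = (1/2)(6)(3) sin(30°) = (1/2)(6)(3)(1/2) = 9/2

9/2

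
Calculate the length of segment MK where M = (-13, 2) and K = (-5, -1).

d = sqrt((8)^2 + (-3)^2) = sqrt(73)

sqrt(73)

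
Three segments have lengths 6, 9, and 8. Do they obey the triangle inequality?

For three segments to close into a triangle, no single side can be as long as the other two combined.
The longest side is 9, and 6 + 8 = 14 > 9.
A triangle can be formed.

Yes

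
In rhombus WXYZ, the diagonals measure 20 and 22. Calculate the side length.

The diagonals of a rhombus bisect each other at right angles.
Half-diagonals: 20/2 = 10 and 22/2 = 11
side = sqrt(10^2 + 11^2)
side = sqrt(100 + 121)
side = sqrt(221)

sqrt(221)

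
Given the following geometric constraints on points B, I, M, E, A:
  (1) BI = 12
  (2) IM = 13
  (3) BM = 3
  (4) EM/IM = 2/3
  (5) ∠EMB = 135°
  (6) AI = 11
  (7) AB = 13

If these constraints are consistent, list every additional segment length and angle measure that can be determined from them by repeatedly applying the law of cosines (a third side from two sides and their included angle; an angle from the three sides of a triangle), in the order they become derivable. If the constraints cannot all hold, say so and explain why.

The constraints are consistent. Derivable facts, in order:
After 1 step:
- BE ≈ 10.99
- ∠ABI = 52.02°
- ∠AIB = 68.68°
- ∠BAI = 59.3°
- ∠BIM = 13°
- ∠BMI = 64.16°
- ∠IBM = 102.84°
After 2 steps:
- ∠BEM = 11.12°
- ∠EBM = 33.88°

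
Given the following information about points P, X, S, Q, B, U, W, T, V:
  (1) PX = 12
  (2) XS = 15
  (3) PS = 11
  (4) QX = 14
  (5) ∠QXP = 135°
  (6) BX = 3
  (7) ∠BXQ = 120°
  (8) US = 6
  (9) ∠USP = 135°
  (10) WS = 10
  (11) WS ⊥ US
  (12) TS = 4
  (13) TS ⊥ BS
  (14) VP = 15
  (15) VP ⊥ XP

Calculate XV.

Step 1: By the law of cosines on triangle XPV: XV² = 12² + 15² − 2·12·15·cos(90°) = 369, so XV = 3·√41.

Therefore, the length of XV = 3·√41.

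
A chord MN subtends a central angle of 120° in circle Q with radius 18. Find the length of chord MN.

Chord = 2(18) sin(60°) = 18*sqrt(3)

18*sqrt(3)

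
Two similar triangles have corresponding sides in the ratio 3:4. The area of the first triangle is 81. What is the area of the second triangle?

The ratio of areas of similar triangles = (side ratio)^2.
Side ratio = 3:4, so area ratio = 9:16.
Area of the second triangle / Area of the first triangle = 16/9
Area of the second triangle = 81 * 16/9 = 144

144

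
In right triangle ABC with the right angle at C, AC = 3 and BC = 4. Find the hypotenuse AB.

In a right triangle, the square of the hypotenuse equals the sum of the squares of the two legs.
The legs are 3 and 4, so the hypotenuse = sqrt(9 + 16) = sqrt(25) = 5.

5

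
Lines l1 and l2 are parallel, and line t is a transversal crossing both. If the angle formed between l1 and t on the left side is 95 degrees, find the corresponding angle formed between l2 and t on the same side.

Corresponding angles are equal: 95 degrees.

95 degrees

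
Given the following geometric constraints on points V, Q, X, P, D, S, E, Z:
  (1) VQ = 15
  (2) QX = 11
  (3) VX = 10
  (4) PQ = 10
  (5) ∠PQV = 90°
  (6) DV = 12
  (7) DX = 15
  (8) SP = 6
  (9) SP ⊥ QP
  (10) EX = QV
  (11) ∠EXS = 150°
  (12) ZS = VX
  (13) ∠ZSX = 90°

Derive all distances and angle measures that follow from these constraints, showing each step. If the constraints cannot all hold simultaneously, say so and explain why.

The constraints are consistent.

From the given relations:
  EX = QV = 15
  ZS = VX = 10

Step 1: From VQ = 15, QP = 10, and ∠VQP = 90°, by the law of cosines:
  VP² = VQ² + QP² - 2·VQ·QP·cos(90°) = 225 + 100 - 0 = 325
  VP = 5·√13

Step 2: From QP = 10, PS = 6, and ∠QPS = 90°, by the law of cosines:
  QS² = QP² + PS² - 2·QP·PS·cos(90°) = 100 + 36 - 0 = 136
  QS = 2·√34

Step 3: From VD = 12, VX = 10, DX = 15, by the inverse law of cosines:
  cos(∠DVX) = (VD² + VX² - DX²) / (2·VD·VX)
  ∠DVX = 85.46°

Step 4: From VQ = 15, VX = 10, QX = 11, by the inverse law of cosines:
  cos(∠QVX) = (VQ² + VX² - QX²) / (2·VQ·VX)
  ∠QVX = 47.16°

Step 5: From QV = 15, QX = 11, VX = 10, by the inverse law of cosines:
  cos(∠VQX) = (QV² + QX² - VX²) / (2·QV·QX)
  ∠VQX = 41.8°

Step 6: From XD = 15, XV = 10, DV = 12, by the inverse law of cosines:
  cos(∠DXV) = (XD² + XV² - DV²) / (2·XD·XV)
  ∠DXV = 52.89°

Step 7: From XQ = 11, XV = 10, QV = 15, by the inverse law of cosines:
  cos(∠QXV) = (XQ² + XV² - QV²) / (2·XQ·XV)
  ∠QXV = 91.04°

Step 8: From DV = 12, DX = 15, VX = 10, by the inverse law of cosines:
  cos(∠VDX) = (DV² + DX² - VX²) / (2·DV·DX)
  ∠VDX = 41.65°

Step 9: From VP = 5·√13, VQ = 15, PQ = 10, by the inverse law of cosines:
  cos(∠PVQ) = (VP² + VQ² - PQ²) / (2·VP·VQ)
  ∠PVQ = 33.69°

Step 10: From QP = 10, QS = 2·√34, PS = 6, by the inverse law of cosines:
  cos(∠PQS) = (QP² + QS² - PS²) / (2·QP·QS)
  ∠PQS = 30.96°

Step 11: From PQ = 10, PV = 5·√13, QV = 15, by the inverse law of cosines:
  cos(∠QPV) = (PQ² + PV² - QV²) / (2·PQ·PV)
  ∠QPV = 56.31°

Step 12: From SP = 6, SQ = 2·√34, PQ = 10, by the inverse law of cosines:
  cos(∠PSQ) = (SP² + SQ² - PQ²) / (2·SP·SQ)
  ∠PSQ = 59.04°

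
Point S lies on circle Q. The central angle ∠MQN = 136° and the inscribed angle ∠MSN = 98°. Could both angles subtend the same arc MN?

By the inscribed angle theorem, the inscribed angle for a central angle of 136° should be 136° / 2 = 68°.
The given inscribed angle is 98°, which does not equal 68°.
Therefore, no, they do not correspond to the same arc.

No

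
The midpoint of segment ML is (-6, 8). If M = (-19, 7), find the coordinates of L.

Using the midpoint formula: M = ((x1 + x2)/2, (y1 + y2)/2)
We know M = (-6, 8) and M = (-19, 7)
For x: -6 = (-19 + x2)/2, so x2 = 2*-6 - -19 = 7
For y: 8 = (7 + y2)/2, so y2 = 2*8 - 7 = 9
L = (7, 9)

(7, 9)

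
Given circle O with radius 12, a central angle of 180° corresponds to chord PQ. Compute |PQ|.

Chord length = 2r sin(θ/2)
= 2 × 12 × sin(180°/2)
= 2 × 12 × sin(90°)
= 24

24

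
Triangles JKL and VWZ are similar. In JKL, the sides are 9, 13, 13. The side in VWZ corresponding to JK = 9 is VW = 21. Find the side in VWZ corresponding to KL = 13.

Since the triangles are similar, the ratio of corresponding sides is constant.
Scale factor k = VW / JK = 21 / 9 = 7/3
WZ = k * KL = 7/3 * 13 = 91/3

91/3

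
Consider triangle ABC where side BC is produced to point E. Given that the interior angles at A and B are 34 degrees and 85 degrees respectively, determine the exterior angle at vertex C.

The interior angle at C is 180 - 34 - 85 = 61 degrees.
The exterior angle and interior angle at C are supplementary:
Exterior angle = 180 - 61 = 119 degrees.

119 degrees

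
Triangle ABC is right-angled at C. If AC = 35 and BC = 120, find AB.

By the Pythagorean theorem: AB^2 = AC^2 + BC^2
AB^2 = 35^2 + 120^2 = 1225 + 14400 = 15625
AB = sqrt(15625) = 125

125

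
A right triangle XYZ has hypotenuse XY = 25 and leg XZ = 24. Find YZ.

Rearranging the Pythagorean theorem to solve for the unknown leg:
leg^2 = hypotenuse^2 - known_leg^2 = 625 - 576 = 49
leg = sqrt(49) = 7.

7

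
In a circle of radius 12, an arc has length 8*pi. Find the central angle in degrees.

θ = 360 × 8*pi / (2π × 12) = 120° (rearranging arc length formula).

120°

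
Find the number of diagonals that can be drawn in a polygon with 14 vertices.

Total line segments between 14 vertices = C(14,2) = 91.
Subtract the 14 sides: 91 - 14 = 77 diagonals.

77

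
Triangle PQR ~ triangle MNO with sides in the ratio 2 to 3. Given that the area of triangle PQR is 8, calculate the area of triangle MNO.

Area ratio = (2/3)^2 = 4/9. Area of MNO = 8 * 9/4 = 18.

18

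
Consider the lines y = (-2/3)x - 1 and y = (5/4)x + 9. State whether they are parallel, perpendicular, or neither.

Slope of line 1: m1 = -2/3
Slope of line 2: m2 = 5/4
m1 != m2 and m1*m2 = -5/6 != -1. Neither.

Neither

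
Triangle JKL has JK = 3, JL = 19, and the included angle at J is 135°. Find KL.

By the law of cosines: KL^2 = JK^2 + JL^2 - 2*JK*JL*cos(J)
KL^2 = 3^2 + 19^2 - 2*3*19*cos(135°)
KL^2 = 9 + 361 - 114*(-sqrt(2)/2)
KL^2 = 57*sqrt(2) + 370
KL = sqrt(57*sqrt(2) + 370)

sqrt(57*sqrt(2) + 370)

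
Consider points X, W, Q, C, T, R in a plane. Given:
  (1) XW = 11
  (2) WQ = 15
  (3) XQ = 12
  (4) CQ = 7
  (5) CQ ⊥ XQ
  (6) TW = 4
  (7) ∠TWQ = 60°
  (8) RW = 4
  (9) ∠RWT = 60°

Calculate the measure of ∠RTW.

Step 1: By the law of cosines on triangle TWR: TR² = 4² + 4² − 2·4·4·cos(60°) = 16, so TR = 4.
Step 2: By the inverse law of cosines on triangle RTW: cos(∠RTW) = (4² + 4² − 4²) / (2·4·4) = 16/32 = 0.5, so ∠RTW = 60°.

Therefore, the measure of angle ∠RTW = 60°.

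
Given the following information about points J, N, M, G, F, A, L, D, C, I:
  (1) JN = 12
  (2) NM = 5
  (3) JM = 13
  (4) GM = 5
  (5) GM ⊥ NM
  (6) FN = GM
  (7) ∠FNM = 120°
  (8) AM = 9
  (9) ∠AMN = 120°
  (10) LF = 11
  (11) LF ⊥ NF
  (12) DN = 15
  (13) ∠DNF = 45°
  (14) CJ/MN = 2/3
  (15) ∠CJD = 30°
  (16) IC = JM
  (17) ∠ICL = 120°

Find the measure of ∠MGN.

Step 1: By the law of cosines on triangle GMN: GN² = 5² + 5² − 2·5·5·cos(90°) = 50, so GN = 5·√2.
Step 2: By the inverse law of cosines on triangle MGN: cos(∠MGN) = (5² + (5·√2)² − 5²) / (2·5·5·√2) = 50/70.71 = 0.7071, so ∠MGN = 45°.

Therefore, the measure of angle ∠MGN = 45°.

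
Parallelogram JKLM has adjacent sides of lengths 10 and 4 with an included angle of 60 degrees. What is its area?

Area = 10 * 4 * sin(60°) = 40 * sqrt(3)/2 = 20*sqrt(3)

20*sqrt(3)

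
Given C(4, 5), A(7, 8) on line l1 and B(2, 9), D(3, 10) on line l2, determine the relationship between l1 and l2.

Slope of line 1: m1 = (8 - 5)/(7 - 4) = 3/3 = 1
Slope of line 2: m2 = (10 - 9)/(3 - 2) = 1/1 = 1
Two lines are parallel if and only if they have equal slopes (or both are vertical).
Here m1 = m2 = 1, confirming the lines are parallel.

Parallel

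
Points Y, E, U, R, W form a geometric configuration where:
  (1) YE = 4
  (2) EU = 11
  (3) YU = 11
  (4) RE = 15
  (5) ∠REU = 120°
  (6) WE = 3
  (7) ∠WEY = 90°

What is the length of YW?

Step 1: By the law of cosines on triangle YEW: YW² = 4² + 3² − 2·4·3·cos(90°) = 25, so YW = 5.

Therefore, the length of YW = 5.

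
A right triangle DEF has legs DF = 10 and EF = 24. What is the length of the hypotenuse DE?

DE = sqrt(10^2 + 24^2) = sqrt(676) = 26

26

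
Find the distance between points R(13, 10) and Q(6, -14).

d = sqrt((-7)^2 + (-24)^2) = sqrt(625) = 25

25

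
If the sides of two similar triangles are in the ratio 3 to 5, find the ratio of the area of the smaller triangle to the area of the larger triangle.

Area scales with the square of linear dimensions. If every length is multiplied by 3/5, then the area is multiplied by (3/5)^2 = 9/25.
The area ratio is 9:25.

9:25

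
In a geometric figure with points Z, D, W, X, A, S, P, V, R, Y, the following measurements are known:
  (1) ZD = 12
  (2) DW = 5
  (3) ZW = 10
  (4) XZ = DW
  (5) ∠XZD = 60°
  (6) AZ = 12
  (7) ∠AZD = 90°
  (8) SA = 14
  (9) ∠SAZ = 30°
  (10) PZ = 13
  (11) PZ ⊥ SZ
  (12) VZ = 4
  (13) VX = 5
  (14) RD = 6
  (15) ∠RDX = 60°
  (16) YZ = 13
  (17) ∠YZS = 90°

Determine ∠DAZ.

Step 1: By the law of cosines on triangle AZD: AD² = 12² + 12² − 2·12·12·cos(90°) = 288, so AD = 12·√2.
Step 2: By the inverse law of cosines on triangle DAZ: cos(∠DAZ) = ((12·√2)² + 12² − 12²) / (2·12·√2·12) = 288/407.29 = 0.7071, so ∠DAZ = 45°.

Therefore, the measure of angle ∠DAZ = 45°.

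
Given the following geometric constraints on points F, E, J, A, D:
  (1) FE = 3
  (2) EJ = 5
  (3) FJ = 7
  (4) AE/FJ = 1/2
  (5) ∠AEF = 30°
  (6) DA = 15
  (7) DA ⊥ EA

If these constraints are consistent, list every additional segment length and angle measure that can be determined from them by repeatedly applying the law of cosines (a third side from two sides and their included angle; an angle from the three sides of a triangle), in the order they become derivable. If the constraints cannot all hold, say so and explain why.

The constraints are consistent. Derivable facts, in order:
After 1 step:
- ED ≈ 15.4
- FA ≈ 1.75
- ∠EFJ = 38.21°
- ∠EJF = 21.79°
- ∠FEJ = 120°
After 2 steps:
- ∠ADE = 13.13°
- ∠AED = 76.87°
- ∠AFE = 91.02°
- ∠EAF = 58.98°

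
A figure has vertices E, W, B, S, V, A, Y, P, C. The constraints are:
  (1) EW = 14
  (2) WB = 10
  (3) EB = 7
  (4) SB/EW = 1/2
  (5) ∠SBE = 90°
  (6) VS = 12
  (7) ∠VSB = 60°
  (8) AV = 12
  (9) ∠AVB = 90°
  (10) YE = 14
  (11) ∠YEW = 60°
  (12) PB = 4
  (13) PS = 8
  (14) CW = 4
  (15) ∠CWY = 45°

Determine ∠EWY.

Step 1: By the law of cosines on triangle WEY: WY² = 14² + 14² − 2·14·14·cos(60°) = 196, so WY = 14.
Step 2: By the inverse law of cosines on triangle EWY: cos(∠EWY) = (14² + 14² − 14²) / (2·14·14) = 196/392 = 0.5, so ∠EWY = 60°.

Therefore, the measure of angle ∠EWY = 60°.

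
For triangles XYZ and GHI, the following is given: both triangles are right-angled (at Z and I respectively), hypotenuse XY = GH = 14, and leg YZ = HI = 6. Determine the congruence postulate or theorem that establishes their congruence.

The given information matches HL: The hypotenuse and one leg of two right triangles are equal (Hypotenuse-Leg).

HL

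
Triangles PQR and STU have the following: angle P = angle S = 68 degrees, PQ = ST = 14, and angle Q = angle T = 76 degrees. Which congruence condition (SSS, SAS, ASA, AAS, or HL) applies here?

The given information matches ASA: Two pairs of corresponding angles and the included side are equal (Angle-Side-Angle).

ASA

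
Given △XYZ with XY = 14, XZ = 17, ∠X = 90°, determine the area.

Area = (1/2)(14)(17) sin(90°) = (1/2)(14)(17)(1) = 119

119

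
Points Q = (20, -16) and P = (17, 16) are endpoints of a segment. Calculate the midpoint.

The midpoint is the average of the coordinates:
x: (20 + 17)/2 = 37/2
y: (-16 + 16)/2 = 0
Midpoint = (37/2, 0)

(37/2, 0)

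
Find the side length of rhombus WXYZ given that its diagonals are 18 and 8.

The diagonals of a rhombus bisect each other at right angles.
Half-diagonals: 18/2 = 9 and 8/2 = 4
side = sqrt(9^2 + 4^2)
side = sqrt(81 + 16)
side = sqrt(97)

sqrt(97)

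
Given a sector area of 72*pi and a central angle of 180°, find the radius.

The sector covers 180°/360° = 1/2 of the full circle.
Full circle area = 72*pi / 1/2 = 144*pi.
Since full area = πr², we get r² = 144*pi/π = 144, so r = 12.

12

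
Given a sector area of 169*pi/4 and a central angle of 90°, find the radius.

Sector area A = πr² × θ/360, so r² = 360A / (πθ).
r² = 360 × 169*pi/4 / (π × 90)
r² = 169
r = 13

13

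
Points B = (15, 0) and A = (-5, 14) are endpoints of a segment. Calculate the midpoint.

M = ((x₁ + x₂)/2, (y₁ + y₂)/2)
= ((15 + -5)/2, (0 + 14)/2)
= (10/2, 14/2) = (5, 7)

(5, 7)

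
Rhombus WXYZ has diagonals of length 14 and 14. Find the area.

The diagonals of a rhombus divide it into four right triangles.
Each triangle has legs 14/ 2 = 7 and 14/2 = 7, so each has area (1/2)*7*7 = 49/2.
Four such triangles give total area = (d1 * d2) / 2 = 98.

98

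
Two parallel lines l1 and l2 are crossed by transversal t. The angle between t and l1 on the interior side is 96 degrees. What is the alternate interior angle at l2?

Alternate interior angles lie on opposite sides of the transversal, between the parallel lines.
By the alternate interior angle theorem, they are equal: 96 degrees.

96 degrees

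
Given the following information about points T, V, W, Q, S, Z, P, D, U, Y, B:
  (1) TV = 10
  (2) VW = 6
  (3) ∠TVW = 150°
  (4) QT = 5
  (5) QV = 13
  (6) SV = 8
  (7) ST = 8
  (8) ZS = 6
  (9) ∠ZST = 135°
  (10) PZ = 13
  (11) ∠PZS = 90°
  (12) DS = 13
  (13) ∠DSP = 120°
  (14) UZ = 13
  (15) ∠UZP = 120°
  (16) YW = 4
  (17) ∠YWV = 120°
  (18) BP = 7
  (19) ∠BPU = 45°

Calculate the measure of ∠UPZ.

Step 1: By the law of cosines on triangle PZU: PU² = 13² + 13² − 2·13·13·cos(120°) = 507, so PU = 13·√3.
Step 2: By the inverse law of cosines on triangle UPZ: cos(∠UPZ) = ((13·√3)² + 13² − 13²) / (2·13·√3·13) = 507/585.43 = 0.866, so ∠UPZ = 30°.

Therefore, the measure of angle ∠UPZ = 30°.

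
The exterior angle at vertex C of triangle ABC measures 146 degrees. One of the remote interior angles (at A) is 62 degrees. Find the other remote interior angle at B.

angle B = 146 - 62 = 84 degrees (exterior angle theorem).

84 degrees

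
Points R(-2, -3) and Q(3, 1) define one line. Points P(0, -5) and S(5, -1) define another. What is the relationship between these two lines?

Slope of line 1: m1 = (1 - -3)/(3 - -2) = 4/5 = 4/5
Slope of line 2: m2 = (-1 - -5)/(5 - 0) = 4/5 = 4/5
m1 = m2, so the lines are parallel.

Parallel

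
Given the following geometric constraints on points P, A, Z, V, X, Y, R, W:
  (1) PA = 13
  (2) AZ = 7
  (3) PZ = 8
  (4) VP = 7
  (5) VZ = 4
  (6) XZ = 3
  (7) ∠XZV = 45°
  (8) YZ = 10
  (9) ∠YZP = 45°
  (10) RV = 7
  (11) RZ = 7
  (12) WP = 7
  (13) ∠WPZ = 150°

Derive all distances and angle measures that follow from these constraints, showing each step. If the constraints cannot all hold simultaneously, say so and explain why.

The constraints are consistent.

Step 1: From PZ = 8, ZY = 10, and ∠PZY = 45°, by the law of cosines:
  PY² = PZ² + ZY² - 2·PZ·ZY·cos(45°) = 64 + 100 - 113.1 = 50.86
  PY ≈ 7.13

Step 2: From ZP = 8, PW = 7, and ∠ZPW = 150°, by the law of cosines:
  ZW² = ZP² + PW² - 2·ZP·PW·cos(150°) = 64 + 49 + 96.99 = 210
  ZW ≈ 14.49

Step 3: From VZ = 4, ZX = 3, and ∠VZX = 45°, by the law of cosines:
  VX² = VZ² + ZX² - 2·VZ·ZX·cos(45°) = 16 + 9 - 16.97 = 8.029
  VX ≈ 2.83

Step 4: From PA = 13, PZ = 8, AZ = 7, by the inverse law of cosines:
  cos(∠APZ) = (PA² + PZ² - AZ²) / (2·PA·PZ)
  ∠APZ = 27.8°

Step 5: From PV = 7, PZ = 8, VZ = 4, by the inverse law of cosines:
  cos(∠VPZ) = (PV² + PZ² - VZ²) / (2·PV·PZ)
  ∠VPZ = 29.99°

Step 6: From AP = 13, AZ = 7, PZ = 8, by the inverse law of cosines:
  cos(∠PAZ) = (AP² + AZ² - PZ²) / (2·AP·AZ)
  ∠PAZ = 32.2°

Step 7: From ZA = 7, ZP = 8, AP = 13, by the inverse law of cosines:
  cos(∠AZP) = (ZA² + ZP² - AP²) / (2·ZA·ZP)
  ∠AZP = 120°

Step 8: From ZP = 8, ZV = 4, PV = 7, by the inverse law of cosines:
  cos(∠PZV) = (ZP² + ZV² - PV²) / (2·ZP·ZV)
  ∠PZV = 61.03°

Step 9: From ZR = 7, ZV = 4, RV = 7, by the inverse law of cosines:
  cos(∠RZV) = (ZR² + ZV² - RV²) / (2·ZR·ZV)
  ∠RZV = 73.4°

Step 10: From VP = 7, VZ = 4, PZ = 8, by the inverse law of cosines:
  cos(∠PVZ) = (VP² + VZ² - PZ²) / (2·VP·VZ)
  ∠PVZ = 88.98°

Step 11: From VR = 7, VZ = 4, RZ = 7, by the inverse law of cosines:
  cos(∠RVZ) = (VR² + VZ² - RZ²) / (2·VR·VZ)
  ∠RVZ = 73.4°

Step 12: From RV = 7, RZ = 7, VZ = 4, by the inverse law of cosines:
  cos(∠VRZ) = (RV² + RZ² - VZ²) / (2·RV·RZ)
  ∠VRZ = 33.2°

Step 13: From PY = 7.13, PZ = 8, YZ = 10, by the inverse law of cosines:
  cos(∠YPZ) = (PY² + PZ² - YZ²) / (2·PY·PZ)
  ∠YPZ = 82.52°

Step 14: From ZP = 8, ZW = 14.49, PW = 7, by the inverse law of cosines:
  cos(∠PZW) = (ZP² + ZW² - PW²) / (2·ZP·ZW)
  ∠PZW = 13.98°

Step 15: From VX = 2.83, VZ = 4, XZ = 3, by the inverse law of cosines:
  cos(∠XVZ) = (VX² + VZ² - XZ²) / (2·VX·VZ)
  ∠XVZ = 48.47°

Step 16: From XV = 2.83, XZ = 3, VZ = 4, by the inverse law of cosines:
  cos(∠VXZ) = (XV² + XZ² - VZ²) / (2·XV·XZ)
  ∠VXZ = 86.53°

Step 17: From YP = 7.13, YZ = 10, PZ = 8, by the inverse law of cosines:
  cos(∠PYZ) = (YP² + YZ² - PZ²) / (2·YP·YZ)
  ∠PYZ = 52.48°

Step 18: From WP = 7, WZ = 14.49, PZ = 8, by the inverse law of cosines:
  cos(∠PWZ) = (WP² + WZ² - PZ²) / (2·WP·WZ)
  ∠PWZ = 16.02°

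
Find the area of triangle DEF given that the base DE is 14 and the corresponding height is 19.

Area = (1/2) * base * height
Area = (1/2) * 14 * 19
Area = 133

133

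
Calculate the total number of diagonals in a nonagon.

Total line segments between 9 vertices = C(9,2) = 36.
Subtract the 9 sides: 36 - 9 = 27 diagonals.

27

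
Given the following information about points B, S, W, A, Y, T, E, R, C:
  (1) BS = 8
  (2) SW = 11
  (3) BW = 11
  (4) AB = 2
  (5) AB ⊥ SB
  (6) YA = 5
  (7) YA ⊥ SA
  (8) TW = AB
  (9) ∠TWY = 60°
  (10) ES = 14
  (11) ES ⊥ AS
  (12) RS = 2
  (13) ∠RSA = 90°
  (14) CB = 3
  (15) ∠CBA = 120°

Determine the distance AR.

Step 1: By the law of cosines on triangle SBA: SA² = 8² + 2² − 2·8·2·cos(90°) = 68, so SA = 2·√17.
Step 2: By the law of cosines on triangle ASR: AR² = (2·√17)² + 2² − 2·2·√17·2·cos(90°) = 72, so AR = 6·√2.

Therefore, the length of AR = 6·√2.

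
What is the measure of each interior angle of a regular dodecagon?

Each interior angle of a regular n-gon is (n - 2) * 180 / n.
For n = 12: (12 - 2) * 180 / 12 = 1800/12 = 150 degrees.

150 degrees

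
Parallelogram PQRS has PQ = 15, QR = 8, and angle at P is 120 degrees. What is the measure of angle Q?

Opposite sides of a parallelogram are parallel, so consecutive angles form co-interior angles on a transversal.
Co-interior angles sum to 180°, giving angle Q = 180 - 120 = 60 degrees.

60 degrees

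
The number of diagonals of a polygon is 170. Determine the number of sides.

Using d = n(n - 3)/2, we solve 170 = n(n - 3)/2.
So n(n - 3) = 340.
Testing n = 20: 20 * 17 = 340 = 340. Correct.
The polygon has 20 sides.

20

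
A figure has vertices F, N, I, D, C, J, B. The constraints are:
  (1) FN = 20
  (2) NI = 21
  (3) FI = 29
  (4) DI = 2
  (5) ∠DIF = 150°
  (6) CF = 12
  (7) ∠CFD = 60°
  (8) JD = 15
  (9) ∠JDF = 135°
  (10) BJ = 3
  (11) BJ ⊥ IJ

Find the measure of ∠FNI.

Step 1: By the inverse law of cosines on triangle FNI: cos(∠FNI) = (20² + 21² − 29²) / (2·20·21) = 0/840 = 0, so ∠FNI = 90°.

Therefore, the measure of angle ∠FNI = 90°.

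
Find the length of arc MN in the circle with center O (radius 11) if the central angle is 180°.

The full circumference is 2πr = 2π(11) = 22*pi.
The arc spans 180° out of 360°, which is a fraction of 1/2.
Arc length = 22*pi × 1/2 = 11*pi.

11*pi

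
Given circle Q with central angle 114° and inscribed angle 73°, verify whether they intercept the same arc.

By the inscribed angle theorem, the inscribed angle for a central angle of 114° should be 114° / 2 = 57°.
The given inscribed angle is 73°, which does not equal 57°.
Therefore, no, they do not correspond to the same arc.

No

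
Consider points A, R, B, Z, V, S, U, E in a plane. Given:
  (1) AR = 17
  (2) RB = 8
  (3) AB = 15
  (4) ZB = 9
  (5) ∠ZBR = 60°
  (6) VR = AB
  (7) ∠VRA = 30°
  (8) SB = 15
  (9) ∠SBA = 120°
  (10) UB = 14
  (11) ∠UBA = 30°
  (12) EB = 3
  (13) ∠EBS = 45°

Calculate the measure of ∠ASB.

Step 1: By the law of cosines on triangle SBA: SA² = 15² + 15² − 2·15·15·cos(120°) = 675, so SA = 15·√3.
Step 2: By the inverse law of cosines on triangle ASB: cos(∠ASB) = ((15·√3)² + 15² − 15²) / (2·15·√3·15) = 675/779.42 = 0.866, so ∠ASB = 30°.

Therefore, the measure of angle ∠ASB = 30°.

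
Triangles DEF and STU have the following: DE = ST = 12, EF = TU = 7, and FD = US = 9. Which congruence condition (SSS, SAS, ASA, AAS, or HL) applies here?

Consider the given information: DE = ST = 12, EF = TU = 7, and FD = US = 9
This is not ASA or AAS: ASA requires two angles and the side between them. AAS requires two angles and a non-included side.
The correct criterion is SSS. All three pairs of corresponding sides are equal (Side-Side-Side).

SSS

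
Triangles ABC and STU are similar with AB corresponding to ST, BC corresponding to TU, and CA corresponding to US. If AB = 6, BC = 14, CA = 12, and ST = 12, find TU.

Similar triangles have proportional sides. Setting up the proportion:
ST / AB = TU / BC
12 / 6 = TU / 14
TU = 14 * 12 / 6 = 28.

28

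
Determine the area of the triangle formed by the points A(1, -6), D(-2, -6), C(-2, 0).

Using the Shoelace formula for a triangle:
Area = (1/2)|x0(y1 - y2) + x1(y2 - y0) + x2(y0 - y1)|
Area = (1/2)|1(-6 - 0) + -2(0 - -6) + -2(-6 - -6)|
Area = (1/2)|-6 + -12 + 0|
Area = (1/2)|-18|
Area = (1/2)(18)
Area = 9

9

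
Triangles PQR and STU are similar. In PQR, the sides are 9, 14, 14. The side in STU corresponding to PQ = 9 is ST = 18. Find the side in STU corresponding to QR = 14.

k = 18/9 = 2. TU = 2 * 14 = 28.

28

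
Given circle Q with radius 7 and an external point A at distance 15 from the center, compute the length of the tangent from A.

tangent = √(d² - r²) = √(15² - 7²) = √(225 - 49) = √176 = 4*sqrt(11)

4*sqrt(11)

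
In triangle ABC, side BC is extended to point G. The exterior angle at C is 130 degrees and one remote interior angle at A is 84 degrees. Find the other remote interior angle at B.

By the exterior angle theorem: exterior angle = sum of remote interior angles.
130 = 84 + angle B
angle B = 130 - 84 = 46 degrees

46 degrees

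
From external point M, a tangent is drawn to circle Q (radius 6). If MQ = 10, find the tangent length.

tangent = √(d² - r²) = √(10² - 6²) = √(100 - 36) = √64 = 8

8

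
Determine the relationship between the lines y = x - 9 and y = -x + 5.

Slope of line 1: m1 = 1
Slope of line 2: m2 = -1
m1 * m2 = -1, so perpendicular.

Perpendicular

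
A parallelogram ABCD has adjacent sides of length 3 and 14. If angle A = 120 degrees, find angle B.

Consecutive angles are supplementary: angle B = 180 - 120 = 60 degrees.

60 degrees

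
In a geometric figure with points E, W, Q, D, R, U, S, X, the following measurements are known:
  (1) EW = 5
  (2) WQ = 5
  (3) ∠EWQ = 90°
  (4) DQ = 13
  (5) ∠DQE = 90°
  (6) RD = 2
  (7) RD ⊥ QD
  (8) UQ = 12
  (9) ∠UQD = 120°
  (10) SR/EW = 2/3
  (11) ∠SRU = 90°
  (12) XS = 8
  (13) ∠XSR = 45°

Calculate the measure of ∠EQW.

Step 1: By the law of cosines on triangle QWE: QE² = 5² + 5² − 2·5·5·cos(90°) = 50, so QE = 5·√2.
Step 2: By the inverse law of cosines on triangle EQW: cos(∠EQW) = ((5·√2)² + 5² − 5²) / (2·5·√2·5) = 50/70.71 = 0.7071, so ∠EQW = 45°.

Therefore, the measure of angle ∠EQW = 45°.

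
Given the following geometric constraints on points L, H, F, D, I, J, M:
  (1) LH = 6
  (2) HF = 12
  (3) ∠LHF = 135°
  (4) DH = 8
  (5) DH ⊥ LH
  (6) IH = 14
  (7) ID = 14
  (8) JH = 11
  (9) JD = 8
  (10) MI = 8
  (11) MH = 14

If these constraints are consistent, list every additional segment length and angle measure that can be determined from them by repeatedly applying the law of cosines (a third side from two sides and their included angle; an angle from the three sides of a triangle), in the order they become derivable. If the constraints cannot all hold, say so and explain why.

The constraints are consistent. Derivable facts, in order:
After 1 step:
- LD = 10
- LF ≈ 16.79
- ∠DHI = 73.4°
- ∠DHJ = 46.57°
- ∠DIH = 33.2°
- ∠DJH = 46.57°
- ∠HDI = 73.4°
- ∠HDJ = 86.87°
- ∠HIM = 73.4°
- ∠HMI = 73.4°
- ∠IHM = 33.2°
After 2 steps:
- ∠DLH = 53.13°
- ∠FLH = 30.36°
- ∠HDL = 36.87°
- ∠HFL = 14.64°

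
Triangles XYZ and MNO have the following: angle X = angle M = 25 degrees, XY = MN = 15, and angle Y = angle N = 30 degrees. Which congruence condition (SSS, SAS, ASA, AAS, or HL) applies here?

The given information provides:
angle X = angle M = 25 degrees, XY = MN = 15, and angle Y = angle N = 30 degrees
This matches the ASA congruence theorem.
Two pairs of corresponding angles and the included side are equal (Angle-Side-Angle).

ASA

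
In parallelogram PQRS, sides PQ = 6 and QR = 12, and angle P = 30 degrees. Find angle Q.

Opposite sides of a parallelogram are parallel, so consecutive angles form co-interior angles on a transversal.
Co-interior angles sum to 180°, giving angle Q = 180 - 30 = 150 degrees.

150 degrees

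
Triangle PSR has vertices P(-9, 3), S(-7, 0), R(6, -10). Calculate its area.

The Shoelace formula computes the area from vertex coordinates by summing cross products.
For vertices (-9,3), (-7,0), (6,-10):
Signed sum = -9*0 - -7*3 + -7*-10 - 6*0 + 6*3 - -9*-10
= 21 + 70 + -72 = 19
Area = (1/2)|19| = 19/2.

19/2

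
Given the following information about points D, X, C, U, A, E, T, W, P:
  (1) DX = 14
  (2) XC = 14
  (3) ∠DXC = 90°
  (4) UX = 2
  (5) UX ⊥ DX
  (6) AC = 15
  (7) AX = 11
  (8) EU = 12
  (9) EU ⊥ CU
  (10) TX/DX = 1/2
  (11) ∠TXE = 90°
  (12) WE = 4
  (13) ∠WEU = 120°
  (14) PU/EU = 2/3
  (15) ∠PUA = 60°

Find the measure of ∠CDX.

Step 1: By the law of cosines on triangle DXC: DC² = 14² + 14² − 2·14·14·cos(90°) = 392, so DC = 14·√2.
Step 2: By the inverse law of cosines on triangle CDX: cos(∠CDX) = ((14·√2)² + 14² − 14²) / (2·14·√2·14) = 392/554.37 = 0.7071, so ∠CDX = 45°.

Therefore, the measure of angle ∠CDX = 45°.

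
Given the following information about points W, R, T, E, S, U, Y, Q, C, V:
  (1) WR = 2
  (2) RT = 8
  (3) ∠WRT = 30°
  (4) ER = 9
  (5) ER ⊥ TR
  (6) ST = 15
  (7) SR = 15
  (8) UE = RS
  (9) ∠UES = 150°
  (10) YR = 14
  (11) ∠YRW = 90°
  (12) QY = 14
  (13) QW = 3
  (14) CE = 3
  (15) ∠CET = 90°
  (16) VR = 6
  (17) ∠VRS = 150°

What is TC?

Step 1: By the law of cosines on triangle ERT: ET² = 9² + 8² − 2·9·8·cos(90°) = 145, so ET = √145.
Step 2: By the law of cosines on triangle TEC: TC² = √145² + 3² − 2·√145·3·cos(90°) = 154, so TC = √154.

Therefore, the length of TC = √154.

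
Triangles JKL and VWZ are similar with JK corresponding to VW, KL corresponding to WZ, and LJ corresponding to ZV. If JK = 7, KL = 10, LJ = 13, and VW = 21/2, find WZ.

Since the triangles are similar, the ratio of corresponding sides is constant.
Scale factor k = VW / JK = 21/2 / 7 = 3/2
WZ = k * KL = 3/2 * 10 = 15

15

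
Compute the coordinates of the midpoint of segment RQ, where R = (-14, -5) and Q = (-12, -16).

The midpoint is the point halfway along the segment.
Move half the horizontal distance: -14 + (-12 - -14)/2 = -14 + 2/2 = -13
Move half the vertical distance: -5 + (-16 - -5)/2 = -5 + -11/2 = -21/2
Midpoint = (-13, -21/2)

(-13, -21/2)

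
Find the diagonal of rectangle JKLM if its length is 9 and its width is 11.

A rectangle's diagonal splits it into two right triangles, with the diagonal as the hypotenuse.
By the Pythagorean theorem, d^2 = 9^2 + 11^2 = 202.
Therefore d = sqrt(202).

sqrt(202)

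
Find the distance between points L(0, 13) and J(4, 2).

d = sqrt((4 - 0)^2 + (2 - 13)^2)
d = sqrt(4^2 + -11^2)
d = sqrt(16 + 121)
d = sqrt(137)

sqrt(137)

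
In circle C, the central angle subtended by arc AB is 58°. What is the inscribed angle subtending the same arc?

By the inscribed angle theorem, the inscribed angle is half the central angle.
Inscribed angle = 58° / 2 = 29°

29°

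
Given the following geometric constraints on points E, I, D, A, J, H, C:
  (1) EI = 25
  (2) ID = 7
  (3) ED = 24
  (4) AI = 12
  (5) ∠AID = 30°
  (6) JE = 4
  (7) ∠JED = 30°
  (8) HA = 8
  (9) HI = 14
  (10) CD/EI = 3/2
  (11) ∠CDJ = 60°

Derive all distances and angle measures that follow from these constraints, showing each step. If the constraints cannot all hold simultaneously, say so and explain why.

The constraints are consistent.

From the given relations:
  CD = 3/2·EI = 3/2·25 ≈ 37.5

Step 1: From DI = 7, IA = 12, and ∠DIA = 30°, by the law of cosines:
  DA² = DI² + IA² - 2·DI·IA·cos(30°) = 49 + 144 - 145.5 = 47.51
  DA ≈ 6.89

Step 2: From DE = 24, EJ = 4, and ∠DEJ = 30°, by the law of cosines:
  DJ² = DE² + EJ² - 2·DE·EJ·cos(30°) = 576 + 16 - 166.3 = 425.7
  DJ ≈ 20.63

Step 3: From ED = 24, EI = 25, DI = 7, by the inverse law of cosines:
  cos(∠DEI) = (ED² + EI² - DI²) / (2·ED·EI)
  ∠DEI = 16.26°

Step 4: From IA = 12, IH = 14, AH = 8, by the inverse law of cosines:
  cos(∠AIH) = (IA² + IH² - AH²) / (2·IA·IH)
  ∠AIH = 34.77°

Step 5: From ID = 7, IE = 25, DE = 24, by the inverse law of cosines:
  cos(∠DIE) = (ID² + IE² - DE²) / (2·ID·IE)
  ∠DIE = 73.74°

Step 6: From DE = 24, DI = 7, EI = 25, by the inverse law of cosines:
  cos(∠EDI) = (DE² + DI² - EI²) / (2·DE·DI)
  ∠EDI = 90°

Step 7: From AH = 8, AI = 12, HI = 14, by the inverse law of cosines:
  cos(∠HAI) = (AH² + AI² - HI²) / (2·AH·AI)
  ∠HAI = 86.42°

Step 8: From HA = 8, HI = 14, AI = 12, by the inverse law of cosines:
  cos(∠AHI) = (HA² + HI² - AI²) / (2·HA·HI)
  ∠AHI = 58.81°

Step 9: From JD = 20.63, DC = 37.5, and ∠JDC = 60°, by the law of cosines:
  JC² = JD² + DC² - 2·JD·DC·cos(60°) = 425.7 + 1406 - 773.7 = 1058
  JC ≈ 32.53

Step 10: From DA = 6.89, DI = 7, AI = 12, by the inverse law of cosines:
  cos(∠ADI) = (DA² + DI² - AI²) / (2·DA·DI)
  ∠ADI = 119.48°

Step 11: From DE = 24, DJ = 20.63, EJ = 4, by the inverse law of cosines:
  cos(∠EDJ) = (DE² + DJ² - EJ²) / (2·DE·DJ)
  ∠EDJ = 5.56°

Step 12: From AD = 6.89, AI = 12, DI = 7, by the inverse law of cosines:
  cos(∠DAI) = (AD² + AI² - DI²) / (2·AD·AI)
  ∠DAI = 30.52°

Step 13: From JD = 20.63, JE = 4, DE = 24, by the inverse law of cosines:
  cos(∠DJE) = (JD² + JE² - DE²) / (2·JD·JE)
  ∠DJE = 144.44°

Step 14: From JC = 32.53, JD = 20.63, CD = 37.5, by the inverse law of cosines:
  cos(∠CJD) = (JC² + JD² - CD²) / (2·JC·JD)
  ∠CJD = 86.68°

Step 15: From CD = 37.5, CJ = 32.53, DJ = 20.63, by the inverse law of cosines:
  cos(∠DCJ) = (CD² + CJ² - DJ²) / (2·CD·CJ)
  ∠DCJ = 33.32°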